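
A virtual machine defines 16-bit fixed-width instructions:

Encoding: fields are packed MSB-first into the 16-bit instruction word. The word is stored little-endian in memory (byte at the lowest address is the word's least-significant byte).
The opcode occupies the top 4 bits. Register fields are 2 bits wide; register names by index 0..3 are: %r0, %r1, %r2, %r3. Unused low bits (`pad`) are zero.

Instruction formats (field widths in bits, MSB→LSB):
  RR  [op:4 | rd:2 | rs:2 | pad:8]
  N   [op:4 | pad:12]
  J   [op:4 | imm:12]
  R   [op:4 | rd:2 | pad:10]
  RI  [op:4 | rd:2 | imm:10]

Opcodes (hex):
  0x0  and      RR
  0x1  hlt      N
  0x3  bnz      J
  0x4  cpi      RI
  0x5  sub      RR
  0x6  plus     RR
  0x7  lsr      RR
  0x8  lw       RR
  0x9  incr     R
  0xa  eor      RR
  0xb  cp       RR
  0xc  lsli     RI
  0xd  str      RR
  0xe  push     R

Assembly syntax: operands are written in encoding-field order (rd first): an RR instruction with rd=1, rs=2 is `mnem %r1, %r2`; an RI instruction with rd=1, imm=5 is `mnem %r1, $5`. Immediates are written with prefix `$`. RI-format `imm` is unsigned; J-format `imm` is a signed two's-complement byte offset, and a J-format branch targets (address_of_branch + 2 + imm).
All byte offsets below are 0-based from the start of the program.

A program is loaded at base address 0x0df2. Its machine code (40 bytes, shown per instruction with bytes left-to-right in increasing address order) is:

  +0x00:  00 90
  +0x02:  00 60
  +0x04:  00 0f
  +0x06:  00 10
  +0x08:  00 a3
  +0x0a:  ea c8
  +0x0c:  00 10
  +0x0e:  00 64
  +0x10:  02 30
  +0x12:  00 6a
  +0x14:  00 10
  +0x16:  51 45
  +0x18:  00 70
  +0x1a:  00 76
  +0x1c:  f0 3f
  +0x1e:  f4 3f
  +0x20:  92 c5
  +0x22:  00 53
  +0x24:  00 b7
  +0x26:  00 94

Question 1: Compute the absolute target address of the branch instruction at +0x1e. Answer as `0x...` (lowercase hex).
0x0e06

[1e] f4 3f → 0x3ff4
  top 4b → 0x3 → bnz [J]
  [11:0] imm=4084 (s12→-12) = $-12
  target = base 0x0df2 + off 0x1e + 2 + imm -12 = 0x0e06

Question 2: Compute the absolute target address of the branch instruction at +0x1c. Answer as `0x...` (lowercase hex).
0x0e00

+0x1c: f0 3f ⇒ word 0x3ff0 (little)
  opcode bits[15:12]=0x3: bnz/J
  imm@[11:0]=0xff0 (s12→-16) ⇒ $-16
  target = base 0x0df2 + off 0x1c + 2 + imm -16 = 0x0e00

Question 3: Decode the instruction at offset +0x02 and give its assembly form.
off 0x02: read 00 60 as little → 0x6000
  top 4b → 0x6 → plus [RR]
  [11:10] rd=0 = %r0
  [9:8] rs=0 = %r0

plus %r0, %r0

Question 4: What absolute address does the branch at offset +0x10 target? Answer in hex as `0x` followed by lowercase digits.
+0x10: 02 30 ⇒ word 0x3002 (little)
  opcode bits[15:12]=0x3: bnz/J
  [11:0] imm=2 = $2
  target = base 0x0df2 + off 0x10 + 2 + imm 2 = 0x0e06

0x0e06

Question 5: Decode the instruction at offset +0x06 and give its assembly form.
off 0x06: read 00 10 as little → 0x1000
  opcode bits[15:12]=0x1: hlt/N

hlt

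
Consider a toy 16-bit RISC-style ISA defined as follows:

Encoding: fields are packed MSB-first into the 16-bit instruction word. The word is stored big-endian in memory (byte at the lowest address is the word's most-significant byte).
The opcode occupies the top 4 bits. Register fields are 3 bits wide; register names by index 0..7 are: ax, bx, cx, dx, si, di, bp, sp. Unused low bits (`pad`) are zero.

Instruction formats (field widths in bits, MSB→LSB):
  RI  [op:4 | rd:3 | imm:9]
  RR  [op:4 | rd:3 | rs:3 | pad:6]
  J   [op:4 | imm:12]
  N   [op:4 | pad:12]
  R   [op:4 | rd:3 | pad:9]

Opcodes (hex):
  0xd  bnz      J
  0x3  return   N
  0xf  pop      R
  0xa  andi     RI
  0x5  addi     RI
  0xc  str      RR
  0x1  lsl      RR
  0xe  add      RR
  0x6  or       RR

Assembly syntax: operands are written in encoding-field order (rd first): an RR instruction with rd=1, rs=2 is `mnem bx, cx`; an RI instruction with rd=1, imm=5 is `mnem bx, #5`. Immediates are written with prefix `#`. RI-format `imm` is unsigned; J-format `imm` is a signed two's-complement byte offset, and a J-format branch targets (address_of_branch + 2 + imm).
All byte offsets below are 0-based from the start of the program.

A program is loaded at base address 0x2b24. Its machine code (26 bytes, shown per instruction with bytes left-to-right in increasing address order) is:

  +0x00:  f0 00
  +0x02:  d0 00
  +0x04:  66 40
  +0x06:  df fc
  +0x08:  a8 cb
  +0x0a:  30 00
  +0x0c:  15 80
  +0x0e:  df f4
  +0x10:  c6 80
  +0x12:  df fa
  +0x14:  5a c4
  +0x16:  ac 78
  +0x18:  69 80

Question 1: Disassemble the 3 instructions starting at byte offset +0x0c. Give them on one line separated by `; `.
lsl cx, bp; bnz #-12; str dx, cx

+0x0c: 15 80 ⇒ word 0x1580 (big)
  top 4b → 0x1 → lsl [RR]
  [11:9] rd=2 = cx
  [8:6] rs=6 = bp
+0x0e: df f4 ⇒ word 0xdff4 (big)
  top 4b → 0xd → bnz [J]
  [11:0] imm=4084 (s12→-12) = #-12
+0x10: c6 80 ⇒ word 0xc680 (big)
  top 4b → 0xc → str [RR]
  [11:9] rd=3 = dx
  [8:6] rs=2 = cx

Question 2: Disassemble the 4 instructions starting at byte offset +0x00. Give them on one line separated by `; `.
[00] f0 00 → 0xf000
  opcode bits[15:12]=0xf: pop/R
  rd@[11:9]=0x0 ⇒ ax
[02] d0 00 → 0xd000
  opcode bits[15:12]=0xd: bnz/J
  imm@[11:0]=0x0 ⇒ #0
[04] 66 40 → 0x6640
  opcode bits[15:12]=0x6: or/RR
  rd@[11:9]=0x3 ⇒ dx
  rs@[8:6]=0x1 ⇒ bx
[06] df fc → 0xdffc
  opcode bits[15:12]=0xd: bnz/J
  imm@[11:0]=0xffc (s12→-4) ⇒ #-4

pop ax; bnz #0; or dx, bx; bnz #-4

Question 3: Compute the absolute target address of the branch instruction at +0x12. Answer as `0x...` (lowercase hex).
0x2b32

off 0x12: read df fa as big → 0xdffa
  top 4b → 0xd → bnz [J]
  [11:0] imm=4090 (s12→-6) = #-6
  target = base 0x2b24 + off 0x12 + 2 + imm -6 = 0x2b32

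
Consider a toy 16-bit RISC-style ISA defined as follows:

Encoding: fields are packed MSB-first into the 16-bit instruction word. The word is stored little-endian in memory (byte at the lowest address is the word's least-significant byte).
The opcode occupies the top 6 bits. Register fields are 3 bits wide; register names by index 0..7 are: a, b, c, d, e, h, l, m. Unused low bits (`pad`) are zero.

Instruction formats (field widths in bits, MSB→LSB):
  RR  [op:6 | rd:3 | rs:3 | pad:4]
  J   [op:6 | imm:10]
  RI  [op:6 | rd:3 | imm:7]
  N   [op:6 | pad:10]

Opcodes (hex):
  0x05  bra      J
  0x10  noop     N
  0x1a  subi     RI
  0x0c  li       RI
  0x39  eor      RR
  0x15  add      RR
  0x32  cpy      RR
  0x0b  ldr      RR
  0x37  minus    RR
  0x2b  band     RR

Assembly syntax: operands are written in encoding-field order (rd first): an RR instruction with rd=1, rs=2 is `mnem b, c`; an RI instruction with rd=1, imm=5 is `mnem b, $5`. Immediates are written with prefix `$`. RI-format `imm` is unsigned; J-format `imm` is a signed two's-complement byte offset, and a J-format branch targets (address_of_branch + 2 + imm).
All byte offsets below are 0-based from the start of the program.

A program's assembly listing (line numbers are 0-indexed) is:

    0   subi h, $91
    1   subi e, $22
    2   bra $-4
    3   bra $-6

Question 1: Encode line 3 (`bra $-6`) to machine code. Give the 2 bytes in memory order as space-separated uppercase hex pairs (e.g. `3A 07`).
FA 17

L3: bra op=0x5:6|imm=-6:10 ⇒ 0x17fa ⇒ little fa 17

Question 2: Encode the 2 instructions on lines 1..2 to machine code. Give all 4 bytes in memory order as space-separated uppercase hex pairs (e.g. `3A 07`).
16 6A FC 17

L1: subi op=0x1a:6|rd=4:3|imm=22:7 ⇒ 0x6a16 ⇒ little 16 6a
L2: bra op=0x5:6|imm=-4:10 ⇒ 0x17fc ⇒ little fc 17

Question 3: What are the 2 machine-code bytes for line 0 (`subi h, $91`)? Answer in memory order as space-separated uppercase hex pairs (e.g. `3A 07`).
line 0 (subi): pack op=0x1a:6|rd=5:3|imm=91:7 = 0x6adb; little→ db 6a

DB 6A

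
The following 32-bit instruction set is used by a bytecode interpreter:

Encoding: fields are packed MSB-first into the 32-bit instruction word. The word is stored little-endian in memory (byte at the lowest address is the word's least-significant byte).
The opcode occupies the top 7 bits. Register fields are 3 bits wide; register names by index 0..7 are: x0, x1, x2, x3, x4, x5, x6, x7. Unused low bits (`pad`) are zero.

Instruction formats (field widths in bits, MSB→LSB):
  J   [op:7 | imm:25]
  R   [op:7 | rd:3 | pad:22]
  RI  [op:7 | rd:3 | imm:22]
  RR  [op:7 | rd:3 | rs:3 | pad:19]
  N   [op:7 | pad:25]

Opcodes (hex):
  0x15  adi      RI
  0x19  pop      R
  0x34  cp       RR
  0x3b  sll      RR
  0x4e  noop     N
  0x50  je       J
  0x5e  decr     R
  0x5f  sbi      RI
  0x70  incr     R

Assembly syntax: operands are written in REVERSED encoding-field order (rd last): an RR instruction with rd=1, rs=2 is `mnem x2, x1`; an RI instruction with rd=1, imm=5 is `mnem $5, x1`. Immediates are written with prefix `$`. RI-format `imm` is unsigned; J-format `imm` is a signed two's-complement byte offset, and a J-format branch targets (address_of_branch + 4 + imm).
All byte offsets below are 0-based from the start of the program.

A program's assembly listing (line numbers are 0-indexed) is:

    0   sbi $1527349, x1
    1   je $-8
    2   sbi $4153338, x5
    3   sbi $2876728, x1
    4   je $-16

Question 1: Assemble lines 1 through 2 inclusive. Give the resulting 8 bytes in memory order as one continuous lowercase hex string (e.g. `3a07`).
1. je fields op=0x50:7|imm=-8:25 → word a1fffff8h → f8 ff ff a1
2. sbi fields op=0x5f:7|rd=5:3|imm=4153338:22 → word bf7f5ffah → fa 5f 7f bf

f8ffffa1fa5f7fbf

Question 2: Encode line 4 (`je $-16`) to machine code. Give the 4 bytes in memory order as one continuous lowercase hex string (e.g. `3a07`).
f0ffffa1

L4: je op=0x50:7|imm=-16:25 ⇒ 0xa1fffff0 ⇒ little f0 ff ff a1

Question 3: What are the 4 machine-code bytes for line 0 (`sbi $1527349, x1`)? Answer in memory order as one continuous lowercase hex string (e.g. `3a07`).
354e57be

line 0 (sbi): pack op=0x5f:7|rd=1:3|imm=1527349:22 = 0xbe574e35; little→ 35 4e 57 be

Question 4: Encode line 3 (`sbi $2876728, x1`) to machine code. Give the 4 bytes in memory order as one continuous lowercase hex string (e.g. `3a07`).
38e56bbe

L3: sbi op=0x5f:7|rd=1:3|imm=2876728:22 ⇒ 0xbe6be538 ⇒ little 38 e5 6b be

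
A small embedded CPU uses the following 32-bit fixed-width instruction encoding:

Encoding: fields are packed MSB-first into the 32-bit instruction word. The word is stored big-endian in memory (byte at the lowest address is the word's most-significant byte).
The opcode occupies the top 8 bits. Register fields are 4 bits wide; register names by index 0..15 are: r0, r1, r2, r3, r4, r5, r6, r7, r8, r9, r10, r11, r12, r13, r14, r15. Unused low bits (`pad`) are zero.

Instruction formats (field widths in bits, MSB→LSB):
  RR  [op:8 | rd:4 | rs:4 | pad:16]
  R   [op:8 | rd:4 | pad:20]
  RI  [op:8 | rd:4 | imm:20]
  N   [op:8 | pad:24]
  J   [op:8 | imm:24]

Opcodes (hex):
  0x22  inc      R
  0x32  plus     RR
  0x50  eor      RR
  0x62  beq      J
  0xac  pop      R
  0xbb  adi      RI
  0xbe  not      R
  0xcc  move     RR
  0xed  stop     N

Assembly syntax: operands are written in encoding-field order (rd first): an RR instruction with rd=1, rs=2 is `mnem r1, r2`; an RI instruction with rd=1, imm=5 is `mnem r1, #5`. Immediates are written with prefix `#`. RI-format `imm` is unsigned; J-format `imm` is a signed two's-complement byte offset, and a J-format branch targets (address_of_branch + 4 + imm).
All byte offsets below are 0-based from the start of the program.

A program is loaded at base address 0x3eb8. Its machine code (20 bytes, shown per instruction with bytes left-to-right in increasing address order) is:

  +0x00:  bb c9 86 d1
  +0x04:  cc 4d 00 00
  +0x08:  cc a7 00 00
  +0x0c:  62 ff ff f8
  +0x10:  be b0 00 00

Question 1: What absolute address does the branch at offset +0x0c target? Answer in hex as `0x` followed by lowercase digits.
0x3ec0

off 0x0c: read 62 ff ff f8 as big → 0x62fffff8
  op=0x62fffff8>>24=0x62 ⇒ beq (J)
  imm@[23:0]=0xfffff8 (s24→-8) ⇒ #-8
  target = base 0x3eb8 + off 0x0c + 4 + imm -8 = 0x3ec0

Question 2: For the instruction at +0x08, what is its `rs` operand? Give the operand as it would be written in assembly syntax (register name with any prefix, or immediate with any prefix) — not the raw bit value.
[08] cc a7 00 00 → 0xcca70000
  opcode bits[31:24]=0xcc: move/RR
  rd@[23:20]=0xa ⇒ r10
  rs@[19:16]=0x7 ⇒ r7

r7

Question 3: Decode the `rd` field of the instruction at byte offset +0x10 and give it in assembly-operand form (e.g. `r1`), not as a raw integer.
r11

[10] be b0 00 00 → 0xbeb00000
  top 8b → 0xbe → not [R]
  rd@[23:20]=0xb ⇒ r11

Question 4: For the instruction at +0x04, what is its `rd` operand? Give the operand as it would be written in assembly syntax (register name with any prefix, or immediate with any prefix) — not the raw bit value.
r4

@+04  big-endian(cc 4d 00 00) = 0xcc4d0000
  op=0xcc4d0000>>24=0xcc ⇒ move (RR)
  [23:20] rd=4 = r4
  [19:16] rs=13 = r13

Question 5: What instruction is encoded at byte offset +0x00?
off 0x00: read bb c9 86 d1 as big → 0xbbc986d1
  opcode bits[31:24]=0xbb: adi/RI
  rd: (w>>20)&0xf=0xc → r12
  imm: (w>>0)&0xfffff=0x986d1 → #624337

adi r12, #624337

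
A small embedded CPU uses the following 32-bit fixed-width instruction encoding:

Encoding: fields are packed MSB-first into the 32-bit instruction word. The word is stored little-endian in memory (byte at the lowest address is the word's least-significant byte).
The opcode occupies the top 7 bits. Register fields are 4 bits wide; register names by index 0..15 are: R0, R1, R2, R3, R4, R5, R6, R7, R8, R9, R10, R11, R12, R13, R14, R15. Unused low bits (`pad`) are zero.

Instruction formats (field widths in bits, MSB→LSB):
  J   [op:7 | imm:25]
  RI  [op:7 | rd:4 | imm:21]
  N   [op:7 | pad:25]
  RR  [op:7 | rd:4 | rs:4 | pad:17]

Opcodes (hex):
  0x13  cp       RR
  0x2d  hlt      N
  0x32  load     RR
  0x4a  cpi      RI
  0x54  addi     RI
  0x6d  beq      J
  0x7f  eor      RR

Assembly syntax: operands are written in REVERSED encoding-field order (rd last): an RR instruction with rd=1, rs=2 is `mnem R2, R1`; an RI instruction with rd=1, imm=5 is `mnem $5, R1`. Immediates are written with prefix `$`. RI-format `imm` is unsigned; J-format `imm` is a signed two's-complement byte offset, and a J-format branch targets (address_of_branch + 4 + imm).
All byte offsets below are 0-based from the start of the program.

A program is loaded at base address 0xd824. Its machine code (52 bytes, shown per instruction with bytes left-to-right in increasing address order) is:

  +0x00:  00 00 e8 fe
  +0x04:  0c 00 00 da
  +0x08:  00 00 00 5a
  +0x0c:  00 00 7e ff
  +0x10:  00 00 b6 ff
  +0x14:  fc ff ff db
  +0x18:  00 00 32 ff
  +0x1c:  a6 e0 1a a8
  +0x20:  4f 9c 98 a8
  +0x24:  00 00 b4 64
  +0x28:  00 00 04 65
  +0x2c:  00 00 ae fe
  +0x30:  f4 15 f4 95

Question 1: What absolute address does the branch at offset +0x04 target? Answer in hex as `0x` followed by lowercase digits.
0xd838

+0x04: 0c 00 00 da ⇒ word 0xda00000c (little)
  top 7b → 0x6d → beq [J]
  imm: (w>>0)&0x1ffffff=0xc → $12
  target = base 0xd824 + off 0x04 + 4 + imm 12 = 0xd838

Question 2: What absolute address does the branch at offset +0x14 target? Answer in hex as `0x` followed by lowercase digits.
0xd838

+0x14: fc ff ff db ⇒ word 0xdbfffffc (little)
  top 7b → 0x6d → beq [J]
  [24:0] imm=33554428 (s25→-4) = $-4
  target = base 0xd824 + off 0x14 + 4 + imm -4 = 0xd838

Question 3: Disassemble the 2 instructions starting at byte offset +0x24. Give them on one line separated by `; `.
off 0x24: read 00 00 b4 64 as little → 0x64b40000
  op=0x64b40000>>25=0x32 ⇒ load (RR)
  [24:21] rd=5 = R5
  [20:17] rs=10 = R10
off 0x28: read 00 00 04 65 as little → 0x65040000
  op=0x65040000>>25=0x32 ⇒ load (RR)
  [24:21] rd=8 = R8
  [20:17] rs=2 = R2

load R10, R5; load R2, R8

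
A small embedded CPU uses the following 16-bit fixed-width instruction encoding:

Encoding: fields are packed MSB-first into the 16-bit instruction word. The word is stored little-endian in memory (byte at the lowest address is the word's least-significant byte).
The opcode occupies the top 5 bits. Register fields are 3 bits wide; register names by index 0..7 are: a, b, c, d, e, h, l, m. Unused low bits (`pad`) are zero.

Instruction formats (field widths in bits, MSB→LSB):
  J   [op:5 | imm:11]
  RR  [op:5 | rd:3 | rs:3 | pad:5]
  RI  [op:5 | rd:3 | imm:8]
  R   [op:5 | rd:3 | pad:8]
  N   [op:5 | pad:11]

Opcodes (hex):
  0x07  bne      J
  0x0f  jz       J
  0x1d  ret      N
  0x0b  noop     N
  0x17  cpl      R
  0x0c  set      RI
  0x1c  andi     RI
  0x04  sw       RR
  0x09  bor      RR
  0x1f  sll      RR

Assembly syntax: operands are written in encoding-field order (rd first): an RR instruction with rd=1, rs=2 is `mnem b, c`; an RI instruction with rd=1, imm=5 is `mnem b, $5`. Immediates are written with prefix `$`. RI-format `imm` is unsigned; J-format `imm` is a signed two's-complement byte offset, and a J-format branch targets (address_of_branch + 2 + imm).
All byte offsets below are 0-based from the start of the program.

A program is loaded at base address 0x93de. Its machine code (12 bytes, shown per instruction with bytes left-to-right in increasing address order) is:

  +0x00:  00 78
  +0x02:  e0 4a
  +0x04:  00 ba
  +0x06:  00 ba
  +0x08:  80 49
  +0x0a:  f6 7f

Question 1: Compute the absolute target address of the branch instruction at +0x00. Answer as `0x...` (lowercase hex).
0x93e0

[00] 00 78 → 0x7800
  opcode bits[15:11]=0xf: jz/J
  imm@[10:0]=0x0 ⇒ $0
  target = base 0x93de + off 0x00 + 2 + imm 0 = 0x93e0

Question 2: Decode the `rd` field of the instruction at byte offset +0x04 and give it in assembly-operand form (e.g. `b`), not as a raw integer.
+0x04: 00 ba ⇒ word 0xba00 (little)
  op=0xba00>>11=0x17 ⇒ cpl (R)
  rd: (w>>8)&0x7=0x2 → c

c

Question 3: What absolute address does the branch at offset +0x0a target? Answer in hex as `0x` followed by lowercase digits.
@+0a  little-endian(f6 7f) = 0x7ff6
  op=0x7ff6>>11=0xf ⇒ jz (J)
  imm@[10:0]=0x7f6 (s11→-10) ⇒ $-10
  target = base 0x93de + off 0x0a + 2 + imm -10 = 0x93e0

0x93e0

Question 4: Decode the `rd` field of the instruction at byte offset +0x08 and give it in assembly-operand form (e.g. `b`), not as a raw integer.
b

[08] 80 49 → 0x4980
  op=0x4980>>11=0x9 ⇒ bor (RR)
  rd@[10:8]=0x1 ⇒ b
  rs@[7:5]=0x4 ⇒ e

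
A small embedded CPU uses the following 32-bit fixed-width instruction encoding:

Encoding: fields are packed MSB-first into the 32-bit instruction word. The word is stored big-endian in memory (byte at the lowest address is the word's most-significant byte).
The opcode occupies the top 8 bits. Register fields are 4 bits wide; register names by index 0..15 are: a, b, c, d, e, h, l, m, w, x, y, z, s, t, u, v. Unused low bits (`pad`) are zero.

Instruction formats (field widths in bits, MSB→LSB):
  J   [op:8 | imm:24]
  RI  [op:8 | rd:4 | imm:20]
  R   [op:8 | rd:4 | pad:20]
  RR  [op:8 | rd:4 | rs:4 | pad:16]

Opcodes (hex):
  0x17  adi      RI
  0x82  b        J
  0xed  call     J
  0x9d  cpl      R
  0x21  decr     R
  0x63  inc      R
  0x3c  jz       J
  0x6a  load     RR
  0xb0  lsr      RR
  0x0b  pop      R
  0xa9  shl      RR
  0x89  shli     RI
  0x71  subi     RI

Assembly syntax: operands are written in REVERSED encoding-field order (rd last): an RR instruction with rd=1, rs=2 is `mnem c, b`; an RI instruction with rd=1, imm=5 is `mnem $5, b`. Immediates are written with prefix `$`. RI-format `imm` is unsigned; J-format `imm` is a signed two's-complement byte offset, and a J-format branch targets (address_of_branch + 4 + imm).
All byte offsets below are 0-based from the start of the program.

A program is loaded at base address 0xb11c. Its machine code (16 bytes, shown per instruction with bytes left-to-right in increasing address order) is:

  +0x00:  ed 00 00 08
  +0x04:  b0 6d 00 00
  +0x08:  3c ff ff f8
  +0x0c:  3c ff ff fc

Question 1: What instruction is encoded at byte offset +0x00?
+0x00: ed 00 00 08 ⇒ word 0xed000008 (big)
  op=0xed000008>>24=0xed ⇒ call (J)
  imm@[23:0]=0x8 ⇒ $8

call $8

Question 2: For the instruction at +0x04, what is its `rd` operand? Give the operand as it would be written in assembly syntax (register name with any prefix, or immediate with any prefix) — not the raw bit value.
+0x04: b0 6d 00 00 ⇒ word 0xb06d0000 (big)
  top 8b → 0xb0 → lsr [RR]
  rd@[23:20]=0x6 ⇒ l
  rs@[19:16]=0xd ⇒ t

l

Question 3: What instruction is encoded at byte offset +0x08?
jz $-8

off 0x08: read 3c ff ff f8 as big → 0x3cfffff8
  op=0x3cfffff8>>24=0x3c ⇒ jz (J)
  imm: (w>>0)&0xffffff=0xfffff8 (s24→-8) → $-8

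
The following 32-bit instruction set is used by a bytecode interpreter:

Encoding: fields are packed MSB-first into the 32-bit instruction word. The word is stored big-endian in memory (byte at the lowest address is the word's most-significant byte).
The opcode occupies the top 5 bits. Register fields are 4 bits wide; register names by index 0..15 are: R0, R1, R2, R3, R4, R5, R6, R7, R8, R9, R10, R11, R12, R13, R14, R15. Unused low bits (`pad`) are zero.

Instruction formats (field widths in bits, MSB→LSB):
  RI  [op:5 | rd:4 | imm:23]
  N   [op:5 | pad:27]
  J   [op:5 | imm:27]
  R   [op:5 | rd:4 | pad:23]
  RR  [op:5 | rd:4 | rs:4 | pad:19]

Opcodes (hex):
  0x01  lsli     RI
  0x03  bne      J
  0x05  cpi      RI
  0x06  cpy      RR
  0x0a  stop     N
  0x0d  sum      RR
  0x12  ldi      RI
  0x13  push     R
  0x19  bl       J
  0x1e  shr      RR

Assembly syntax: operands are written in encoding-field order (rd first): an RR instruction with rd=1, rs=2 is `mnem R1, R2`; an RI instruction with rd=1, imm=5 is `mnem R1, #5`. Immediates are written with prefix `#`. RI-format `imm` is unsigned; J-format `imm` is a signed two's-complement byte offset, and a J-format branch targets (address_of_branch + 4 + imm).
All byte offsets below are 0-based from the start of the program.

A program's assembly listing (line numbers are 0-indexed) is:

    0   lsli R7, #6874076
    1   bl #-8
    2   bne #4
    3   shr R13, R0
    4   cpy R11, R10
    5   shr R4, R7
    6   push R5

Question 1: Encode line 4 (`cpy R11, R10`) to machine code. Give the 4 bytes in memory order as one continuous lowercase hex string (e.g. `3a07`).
35d00000

4. cpy fields op=0x6:5|rd=11:4|rs=10:4|pad=0:19 → word 35d00000h → 35 d0 00 00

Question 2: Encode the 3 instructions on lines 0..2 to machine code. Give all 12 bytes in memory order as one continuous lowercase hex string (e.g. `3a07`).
0be8e3dccffffff818000004

line 0 (lsli): pack op=0x1:5|rd=7:4|imm=6874076:23 = 0x0be8e3dc; big→ 0b e8 e3 dc
line 1 (bl): pack op=0x19:5|imm=-8:27 = 0xcffffff8; big→ cf ff ff f8
line 2 (bne): pack op=0x3:5|imm=4:27 = 0x18000004; big→ 18 00 00 04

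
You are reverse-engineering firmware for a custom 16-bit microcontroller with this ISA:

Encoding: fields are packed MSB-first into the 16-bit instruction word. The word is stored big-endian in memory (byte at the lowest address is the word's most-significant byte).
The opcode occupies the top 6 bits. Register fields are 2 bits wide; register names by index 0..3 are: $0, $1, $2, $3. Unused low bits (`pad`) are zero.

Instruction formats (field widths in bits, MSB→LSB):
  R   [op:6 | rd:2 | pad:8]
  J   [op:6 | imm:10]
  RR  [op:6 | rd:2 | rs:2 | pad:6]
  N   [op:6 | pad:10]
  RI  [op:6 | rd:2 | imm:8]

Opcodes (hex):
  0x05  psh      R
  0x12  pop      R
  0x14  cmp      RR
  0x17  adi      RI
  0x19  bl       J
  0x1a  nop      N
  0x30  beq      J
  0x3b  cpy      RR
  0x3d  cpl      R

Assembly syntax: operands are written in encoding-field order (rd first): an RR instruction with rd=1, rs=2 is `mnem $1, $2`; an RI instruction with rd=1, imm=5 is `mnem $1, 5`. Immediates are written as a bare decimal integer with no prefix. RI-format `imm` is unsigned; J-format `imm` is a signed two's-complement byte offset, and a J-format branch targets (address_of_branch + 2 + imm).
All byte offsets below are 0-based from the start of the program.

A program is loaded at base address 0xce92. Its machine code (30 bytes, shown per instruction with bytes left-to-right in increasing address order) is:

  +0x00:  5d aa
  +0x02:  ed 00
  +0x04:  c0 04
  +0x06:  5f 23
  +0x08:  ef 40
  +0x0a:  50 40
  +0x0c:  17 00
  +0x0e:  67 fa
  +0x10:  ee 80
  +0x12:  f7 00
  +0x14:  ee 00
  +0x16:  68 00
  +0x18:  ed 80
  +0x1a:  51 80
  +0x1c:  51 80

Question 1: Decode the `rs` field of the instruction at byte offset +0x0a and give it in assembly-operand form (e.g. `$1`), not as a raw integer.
@+0a  big-endian(50 40) = 0x5040
  top 6b → 0x14 → cmp [RR]
  rd@[9:8]=0x0 ⇒ $0
  rs@[7:6]=0x1 ⇒ $1

$1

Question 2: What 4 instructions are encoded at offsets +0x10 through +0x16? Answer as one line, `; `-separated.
cpy $2, $2; cpl $3; cpy $2, $0; nop

[10] ee 80 → 0xee80
  top 6b → 0x3b → cpy [RR]
  rd: (w>>8)&0x3=0x2 → $2
  rs: (w>>6)&0x3=0x2 → $2
[12] f7 00 → 0xf700
  top 6b → 0x3d → cpl [R]
  rd: (w>>8)&0x3=0x3 → $3
[14] ee 00 → 0xee00
  top 6b → 0x3b → cpy [RR]
  rd: (w>>8)&0x3=0x2 → $2
  rs: (w>>6)&0x3=0x0 → $0
[16] 68 00 → 0x6800
  top 6b → 0x1a → nop [N]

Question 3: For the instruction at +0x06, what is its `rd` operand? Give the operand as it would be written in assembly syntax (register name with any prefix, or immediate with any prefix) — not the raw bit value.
[06] 5f 23 → 0x5f23
  op=0x5f23>>10=0x17 ⇒ adi (RI)
  [9:8] rd=3 = $3
  [7:0] imm=35 = 35

$3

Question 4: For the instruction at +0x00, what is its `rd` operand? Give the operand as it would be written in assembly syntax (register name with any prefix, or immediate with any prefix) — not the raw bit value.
[00] 5d aa → 0x5daa
  opcode bits[15:10]=0x17: adi/RI
  rd@[9:8]=0x1 ⇒ $1
  imm@[7:0]=0xaa ⇒ 170

$1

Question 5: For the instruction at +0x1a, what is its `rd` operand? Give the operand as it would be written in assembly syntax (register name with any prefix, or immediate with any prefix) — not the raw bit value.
$1

@+1a  big-endian(51 80) = 0x5180
  opcode bits[15:10]=0x14: cmp/RR
  [9:8] rd=1 = $1
  [7:6] rs=2 = $2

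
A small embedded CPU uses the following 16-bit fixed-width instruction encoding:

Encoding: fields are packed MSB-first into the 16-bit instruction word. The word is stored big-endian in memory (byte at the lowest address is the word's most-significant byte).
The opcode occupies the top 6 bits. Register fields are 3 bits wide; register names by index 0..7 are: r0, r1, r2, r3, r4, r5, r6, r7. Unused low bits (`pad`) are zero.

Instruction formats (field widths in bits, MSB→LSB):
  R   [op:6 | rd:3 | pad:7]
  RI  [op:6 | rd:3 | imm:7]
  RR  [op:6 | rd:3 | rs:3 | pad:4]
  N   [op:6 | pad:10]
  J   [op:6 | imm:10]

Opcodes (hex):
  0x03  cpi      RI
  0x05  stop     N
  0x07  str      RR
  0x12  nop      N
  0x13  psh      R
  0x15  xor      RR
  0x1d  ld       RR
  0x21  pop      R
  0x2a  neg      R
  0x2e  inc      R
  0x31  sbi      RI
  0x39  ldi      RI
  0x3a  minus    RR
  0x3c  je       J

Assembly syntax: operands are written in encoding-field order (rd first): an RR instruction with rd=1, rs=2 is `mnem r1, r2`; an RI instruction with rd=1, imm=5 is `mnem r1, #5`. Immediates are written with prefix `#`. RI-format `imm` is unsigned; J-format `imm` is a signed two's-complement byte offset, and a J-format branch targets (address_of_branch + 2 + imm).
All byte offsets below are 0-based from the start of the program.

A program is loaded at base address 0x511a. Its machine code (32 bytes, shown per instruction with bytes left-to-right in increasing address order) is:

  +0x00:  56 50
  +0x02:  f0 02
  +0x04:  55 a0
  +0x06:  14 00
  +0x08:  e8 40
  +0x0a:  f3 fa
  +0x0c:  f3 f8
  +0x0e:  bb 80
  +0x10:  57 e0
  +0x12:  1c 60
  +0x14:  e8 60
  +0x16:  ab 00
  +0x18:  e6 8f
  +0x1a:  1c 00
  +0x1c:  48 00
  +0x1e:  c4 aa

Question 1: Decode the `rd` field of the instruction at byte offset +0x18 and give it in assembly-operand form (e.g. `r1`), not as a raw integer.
+0x18: e6 8f ⇒ word 0xe68f (big)
  top 6b → 0x39 → ldi [RI]
  [9:7] rd=5 = r5
  [6:0] imm=15 = #15

r5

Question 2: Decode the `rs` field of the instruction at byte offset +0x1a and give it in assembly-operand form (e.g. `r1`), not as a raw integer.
r0

@+1a  big-endian(1c 00) = 0x1c00
  opcode bits[15:10]=0x7: str/RR
  rd: (w>>7)&0x7=0x0 → r0
  rs: (w>>4)&0x7=0x0 → r0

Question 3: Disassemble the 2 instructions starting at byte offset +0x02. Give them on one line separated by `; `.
je #2; xor r3, r2

[02] f0 02 → 0xf002
  top 6b → 0x3c → je [J]
  imm@[9:0]=0x2 ⇒ #2
[04] 55 a0 → 0x55a0
  top 6b → 0x15 → xor [RR]
  rd@[9:7]=0x3 ⇒ r3
  rs@[6:4]=0x2 ⇒ r2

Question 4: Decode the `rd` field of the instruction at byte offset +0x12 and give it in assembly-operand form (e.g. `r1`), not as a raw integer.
off 0x12: read 1c 60 as big → 0x1c60
  top 6b → 0x7 → str [RR]
  [9:7] rd=0 = r0
  [6:4] rs=6 = r6

r0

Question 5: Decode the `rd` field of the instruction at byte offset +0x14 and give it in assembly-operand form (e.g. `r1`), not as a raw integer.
@+14  big-endian(e8 60) = 0xe860
  op=0xe860>>10=0x3a ⇒ minus (RR)
  rd: (w>>7)&0x7=0x0 → r0
  rs: (w>>4)&0x7=0x6 → r6

r0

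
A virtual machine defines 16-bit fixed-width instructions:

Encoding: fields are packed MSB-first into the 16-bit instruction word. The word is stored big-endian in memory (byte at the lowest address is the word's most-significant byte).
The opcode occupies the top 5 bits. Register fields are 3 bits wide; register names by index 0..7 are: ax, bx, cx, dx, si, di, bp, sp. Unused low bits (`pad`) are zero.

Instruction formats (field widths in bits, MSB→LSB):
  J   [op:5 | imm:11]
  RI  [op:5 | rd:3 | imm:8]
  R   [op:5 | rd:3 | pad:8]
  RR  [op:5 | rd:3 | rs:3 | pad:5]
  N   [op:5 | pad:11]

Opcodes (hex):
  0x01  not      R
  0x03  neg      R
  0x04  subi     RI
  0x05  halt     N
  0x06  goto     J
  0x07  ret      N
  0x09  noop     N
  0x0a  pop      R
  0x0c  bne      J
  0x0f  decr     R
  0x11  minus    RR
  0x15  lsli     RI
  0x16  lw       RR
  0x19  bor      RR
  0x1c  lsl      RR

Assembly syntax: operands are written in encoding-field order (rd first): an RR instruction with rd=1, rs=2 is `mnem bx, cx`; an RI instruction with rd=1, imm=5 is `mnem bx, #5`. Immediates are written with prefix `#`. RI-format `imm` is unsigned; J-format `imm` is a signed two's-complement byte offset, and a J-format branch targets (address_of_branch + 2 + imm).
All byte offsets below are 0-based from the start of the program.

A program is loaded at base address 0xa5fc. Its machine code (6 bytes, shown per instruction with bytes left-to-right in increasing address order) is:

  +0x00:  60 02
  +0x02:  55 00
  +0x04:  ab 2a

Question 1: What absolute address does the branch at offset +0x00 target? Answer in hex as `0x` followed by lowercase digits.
0xa600

off 0x00: read 60 02 as big → 0x6002
  op=0x6002>>11=0xc ⇒ bne (J)
  imm: (w>>0)&0x7ff=0x2 → #2
  target = base 0xa5fc + off 0x00 + 2 + imm 2 = 0xa600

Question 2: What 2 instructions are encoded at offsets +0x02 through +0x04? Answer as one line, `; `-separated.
off 0x02: read 55 00 as big → 0x5500
  top 5b → 0xa → pop [R]
  rd@[10:8]=0x5 ⇒ di
off 0x04: read ab 2a as big → 0xab2a
  top 5b → 0x15 → lsli [RI]
  rd@[10:8]=0x3 ⇒ dx
  imm@[7:0]=0x2a ⇒ #42

pop di; lsli dx, #42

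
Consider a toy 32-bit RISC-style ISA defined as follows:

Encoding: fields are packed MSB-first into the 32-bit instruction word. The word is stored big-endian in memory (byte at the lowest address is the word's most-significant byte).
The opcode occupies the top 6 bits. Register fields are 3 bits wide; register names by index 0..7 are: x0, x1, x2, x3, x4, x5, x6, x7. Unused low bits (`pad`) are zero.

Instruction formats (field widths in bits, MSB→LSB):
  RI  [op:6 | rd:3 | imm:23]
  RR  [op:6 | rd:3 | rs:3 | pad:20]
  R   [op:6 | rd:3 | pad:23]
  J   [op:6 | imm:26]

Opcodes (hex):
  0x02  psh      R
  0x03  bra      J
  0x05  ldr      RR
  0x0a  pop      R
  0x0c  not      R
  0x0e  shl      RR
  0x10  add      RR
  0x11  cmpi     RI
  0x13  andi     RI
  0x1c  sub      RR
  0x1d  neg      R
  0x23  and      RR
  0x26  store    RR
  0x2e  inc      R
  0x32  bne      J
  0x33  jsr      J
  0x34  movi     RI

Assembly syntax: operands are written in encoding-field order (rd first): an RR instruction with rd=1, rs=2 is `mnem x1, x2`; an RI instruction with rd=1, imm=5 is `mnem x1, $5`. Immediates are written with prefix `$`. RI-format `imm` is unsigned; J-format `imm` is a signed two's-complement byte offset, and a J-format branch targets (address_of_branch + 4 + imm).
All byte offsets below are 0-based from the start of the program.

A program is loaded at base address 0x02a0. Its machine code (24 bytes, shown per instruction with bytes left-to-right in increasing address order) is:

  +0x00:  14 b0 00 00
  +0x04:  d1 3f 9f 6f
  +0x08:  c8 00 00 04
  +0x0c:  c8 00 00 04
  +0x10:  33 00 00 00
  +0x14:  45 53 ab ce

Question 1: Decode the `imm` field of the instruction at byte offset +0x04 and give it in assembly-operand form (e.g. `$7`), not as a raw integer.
+0x04: d1 3f 9f 6f ⇒ word 0xd13f9f6f (big)
  op=0xd13f9f6f>>26=0x34 ⇒ movi (RI)
  rd: (w>>23)&0x7=0x2 → x2
  imm: (w>>0)&0x7fffff=0x3f9f6f → $4169583

$4169583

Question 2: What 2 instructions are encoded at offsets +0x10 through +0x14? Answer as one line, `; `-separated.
+0x10: 33 00 00 00 ⇒ word 0x33000000 (big)
  op=0x33000000>>26=0xc ⇒ not (R)
  [25:23] rd=6 = x6
+0x14: 45 53 ab ce ⇒ word 0x4553abce (big)
  op=0x4553abce>>26=0x11 ⇒ cmpi (RI)
  [25:23] rd=2 = x2
  [22:0] imm=5483470 = $5483470

not x6; cmpi x2, $5483470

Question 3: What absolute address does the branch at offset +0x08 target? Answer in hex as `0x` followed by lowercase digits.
[08] c8 00 00 04 → 0xc8000004
  top 6b → 0x32 → bne [J]
  [25:0] imm=4 = $4
  target = base 0x02a0 + off 0x08 + 4 + imm 4 = 0x02b0

0x02b0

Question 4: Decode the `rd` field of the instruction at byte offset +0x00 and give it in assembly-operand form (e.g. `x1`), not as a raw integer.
off 0x00: read 14 b0 00 00 as big → 0x14b00000
  op=0x14b00000>>26=0x5 ⇒ ldr (RR)
  rd: (w>>23)&0x7=0x1 → x1
  rs: (w>>20)&0x7=0x3 → x3

x1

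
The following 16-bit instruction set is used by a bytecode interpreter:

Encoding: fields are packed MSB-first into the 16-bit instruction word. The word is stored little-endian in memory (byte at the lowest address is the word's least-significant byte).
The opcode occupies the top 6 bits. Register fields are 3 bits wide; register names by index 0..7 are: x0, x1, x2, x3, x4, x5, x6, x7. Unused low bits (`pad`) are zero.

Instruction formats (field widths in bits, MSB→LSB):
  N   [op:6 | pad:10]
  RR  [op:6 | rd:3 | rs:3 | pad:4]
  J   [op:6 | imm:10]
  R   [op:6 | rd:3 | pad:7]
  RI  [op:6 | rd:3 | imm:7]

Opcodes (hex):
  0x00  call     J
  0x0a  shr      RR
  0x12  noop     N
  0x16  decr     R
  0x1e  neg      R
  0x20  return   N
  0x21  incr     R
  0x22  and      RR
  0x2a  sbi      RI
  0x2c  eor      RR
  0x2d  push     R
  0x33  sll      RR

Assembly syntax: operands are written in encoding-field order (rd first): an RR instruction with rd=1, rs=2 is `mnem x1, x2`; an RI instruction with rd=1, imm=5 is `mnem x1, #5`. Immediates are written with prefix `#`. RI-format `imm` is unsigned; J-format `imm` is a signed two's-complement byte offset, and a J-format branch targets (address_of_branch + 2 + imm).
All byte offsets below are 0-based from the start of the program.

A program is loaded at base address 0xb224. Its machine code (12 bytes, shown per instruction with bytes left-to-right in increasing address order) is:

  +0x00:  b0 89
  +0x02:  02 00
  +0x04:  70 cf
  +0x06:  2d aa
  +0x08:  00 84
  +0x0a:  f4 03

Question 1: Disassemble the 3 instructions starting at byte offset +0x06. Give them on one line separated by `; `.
sbi x4, #45; incr x0; call #-12

+0x06: 2d aa ⇒ word 0xaa2d (little)
  top 6b → 0x2a → sbi [RI]
  rd@[9:7]=0x4 ⇒ x4
  imm@[6:0]=0x2d ⇒ #45
+0x08: 00 84 ⇒ word 0x8400 (little)
  top 6b → 0x21 → incr [R]
  rd@[9:7]=0x0 ⇒ x0
+0x0a: f4 03 ⇒ word 0x03f4 (little)
  top 6b → 0x0 → call [J]
  imm@[9:0]=0x3f4 (s10→-12) ⇒ #-12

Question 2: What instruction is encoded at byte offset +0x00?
and x3, x3

off 0x00: read b0 89 as little → 0x89b0
  top 6b → 0x22 → and [RR]
  rd: (w>>7)&0x7=0x3 → x3
  rs: (w>>4)&0x7=0x3 → x3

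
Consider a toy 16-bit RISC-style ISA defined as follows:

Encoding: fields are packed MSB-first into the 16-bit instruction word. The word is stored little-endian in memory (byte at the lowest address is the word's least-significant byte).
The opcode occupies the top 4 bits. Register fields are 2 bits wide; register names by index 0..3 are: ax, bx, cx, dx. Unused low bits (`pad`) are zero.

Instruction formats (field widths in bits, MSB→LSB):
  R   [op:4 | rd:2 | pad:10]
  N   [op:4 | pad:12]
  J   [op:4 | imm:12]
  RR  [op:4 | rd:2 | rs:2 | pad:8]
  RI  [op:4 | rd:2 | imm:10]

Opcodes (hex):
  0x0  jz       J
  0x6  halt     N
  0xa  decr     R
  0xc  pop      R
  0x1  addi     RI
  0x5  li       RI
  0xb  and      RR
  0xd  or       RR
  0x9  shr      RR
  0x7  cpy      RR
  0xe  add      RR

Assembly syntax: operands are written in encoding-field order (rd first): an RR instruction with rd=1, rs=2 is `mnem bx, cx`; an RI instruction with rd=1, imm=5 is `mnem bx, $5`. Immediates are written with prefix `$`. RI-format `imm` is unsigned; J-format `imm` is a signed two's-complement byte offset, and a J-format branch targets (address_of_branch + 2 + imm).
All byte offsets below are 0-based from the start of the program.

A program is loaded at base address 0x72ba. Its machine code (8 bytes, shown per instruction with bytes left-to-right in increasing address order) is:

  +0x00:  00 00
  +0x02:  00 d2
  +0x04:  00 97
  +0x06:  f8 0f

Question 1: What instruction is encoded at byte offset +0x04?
shr bx, dx

[04] 00 97 → 0x9700
  op=0x9700>>12=0x9 ⇒ shr (RR)
  [11:10] rd=1 = bx
  [9:8] rs=3 = dx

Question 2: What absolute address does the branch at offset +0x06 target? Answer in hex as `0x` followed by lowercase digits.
0x72ba

off 0x06: read f8 0f as little → 0x0ff8
  op=0x0ff8>>12=0x0 ⇒ jz (J)
  imm: (w>>0)&0xfff=0xff8 (s12→-8) → $-8
  target = base 0x72ba + off 0x06 + 2 + imm -8 = 0x72ba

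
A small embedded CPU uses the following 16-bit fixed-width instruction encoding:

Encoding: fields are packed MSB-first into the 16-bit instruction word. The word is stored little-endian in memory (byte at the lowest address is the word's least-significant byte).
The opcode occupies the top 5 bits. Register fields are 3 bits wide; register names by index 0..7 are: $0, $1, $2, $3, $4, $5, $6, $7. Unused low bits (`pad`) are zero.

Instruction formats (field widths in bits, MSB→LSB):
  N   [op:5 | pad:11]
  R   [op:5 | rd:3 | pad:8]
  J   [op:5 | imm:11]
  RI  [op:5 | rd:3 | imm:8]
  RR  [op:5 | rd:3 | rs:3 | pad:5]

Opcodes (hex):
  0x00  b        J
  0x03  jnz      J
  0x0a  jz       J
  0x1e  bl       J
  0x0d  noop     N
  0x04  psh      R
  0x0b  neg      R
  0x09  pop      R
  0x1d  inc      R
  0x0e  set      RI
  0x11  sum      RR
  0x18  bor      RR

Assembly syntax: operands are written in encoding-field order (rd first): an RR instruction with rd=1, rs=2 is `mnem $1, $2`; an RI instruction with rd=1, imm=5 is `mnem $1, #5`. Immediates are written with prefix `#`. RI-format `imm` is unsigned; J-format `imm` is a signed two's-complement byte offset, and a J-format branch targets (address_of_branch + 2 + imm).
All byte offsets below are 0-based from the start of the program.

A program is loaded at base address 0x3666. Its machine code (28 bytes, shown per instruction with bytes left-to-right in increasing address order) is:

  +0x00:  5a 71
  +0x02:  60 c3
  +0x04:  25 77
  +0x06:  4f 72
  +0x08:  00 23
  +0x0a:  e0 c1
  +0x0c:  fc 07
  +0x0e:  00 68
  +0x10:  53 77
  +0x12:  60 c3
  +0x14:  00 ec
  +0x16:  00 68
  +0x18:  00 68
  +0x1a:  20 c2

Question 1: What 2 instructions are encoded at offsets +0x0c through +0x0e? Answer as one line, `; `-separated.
b #-4; noop

off 0x0c: read fc 07 as little → 0x07fc
  top 5b → 0x0 → b [J]
  [10:0] imm=2044 (s11→-4) = #-4
off 0x0e: read 00 68 as little → 0x6800
  top 5b → 0xd → noop [N]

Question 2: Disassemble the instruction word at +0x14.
[14] 00 ec → 0xec00
  top 5b → 0x1d → inc [R]
  rd@[10:8]=0x4 ⇒ $4

inc $4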